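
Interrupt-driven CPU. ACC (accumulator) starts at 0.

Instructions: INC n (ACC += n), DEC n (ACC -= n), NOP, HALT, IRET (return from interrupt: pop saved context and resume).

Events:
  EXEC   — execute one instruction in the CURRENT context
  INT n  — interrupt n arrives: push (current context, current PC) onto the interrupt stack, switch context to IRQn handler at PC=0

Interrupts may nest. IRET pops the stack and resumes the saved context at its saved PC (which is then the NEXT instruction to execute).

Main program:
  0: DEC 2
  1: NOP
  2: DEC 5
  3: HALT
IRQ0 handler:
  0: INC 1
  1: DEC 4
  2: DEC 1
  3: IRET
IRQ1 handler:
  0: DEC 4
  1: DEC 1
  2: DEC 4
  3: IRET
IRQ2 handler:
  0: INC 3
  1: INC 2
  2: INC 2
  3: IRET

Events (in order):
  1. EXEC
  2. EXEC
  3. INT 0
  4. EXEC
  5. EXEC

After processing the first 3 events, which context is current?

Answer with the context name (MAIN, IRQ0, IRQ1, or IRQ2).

Answer: IRQ0

Derivation:
Event 1 (EXEC): [MAIN] PC=0: DEC 2 -> ACC=-2
Event 2 (EXEC): [MAIN] PC=1: NOP
Event 3 (INT 0): INT 0 arrives: push (MAIN, PC=2), enter IRQ0 at PC=0 (depth now 1)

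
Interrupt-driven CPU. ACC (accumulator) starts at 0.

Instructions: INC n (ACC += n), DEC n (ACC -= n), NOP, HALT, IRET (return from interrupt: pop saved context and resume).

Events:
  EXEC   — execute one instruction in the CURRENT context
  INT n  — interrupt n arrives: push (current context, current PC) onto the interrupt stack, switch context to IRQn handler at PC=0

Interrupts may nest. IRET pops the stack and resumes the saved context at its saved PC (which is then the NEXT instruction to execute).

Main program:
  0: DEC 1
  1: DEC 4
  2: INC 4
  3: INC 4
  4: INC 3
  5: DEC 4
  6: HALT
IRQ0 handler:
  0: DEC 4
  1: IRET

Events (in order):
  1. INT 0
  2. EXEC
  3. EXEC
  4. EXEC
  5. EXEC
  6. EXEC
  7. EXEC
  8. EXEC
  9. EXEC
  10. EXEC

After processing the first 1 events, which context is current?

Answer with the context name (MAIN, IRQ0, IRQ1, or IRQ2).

Answer: IRQ0

Derivation:
Event 1 (INT 0): INT 0 arrives: push (MAIN, PC=0), enter IRQ0 at PC=0 (depth now 1)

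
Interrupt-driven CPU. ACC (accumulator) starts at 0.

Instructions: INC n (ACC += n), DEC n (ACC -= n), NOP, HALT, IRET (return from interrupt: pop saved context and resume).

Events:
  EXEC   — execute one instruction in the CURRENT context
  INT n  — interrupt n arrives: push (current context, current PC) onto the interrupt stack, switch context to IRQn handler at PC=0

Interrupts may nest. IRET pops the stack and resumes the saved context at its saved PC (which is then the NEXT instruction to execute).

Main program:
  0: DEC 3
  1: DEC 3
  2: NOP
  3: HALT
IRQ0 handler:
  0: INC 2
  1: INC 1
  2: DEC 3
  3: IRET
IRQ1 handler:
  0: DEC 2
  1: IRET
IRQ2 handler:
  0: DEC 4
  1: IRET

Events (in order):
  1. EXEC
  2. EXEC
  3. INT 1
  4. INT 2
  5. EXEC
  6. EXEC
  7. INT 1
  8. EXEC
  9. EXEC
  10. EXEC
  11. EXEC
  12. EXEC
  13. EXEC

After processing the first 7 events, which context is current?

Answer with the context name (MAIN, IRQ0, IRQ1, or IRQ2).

Answer: IRQ1

Derivation:
Event 1 (EXEC): [MAIN] PC=0: DEC 3 -> ACC=-3
Event 2 (EXEC): [MAIN] PC=1: DEC 3 -> ACC=-6
Event 3 (INT 1): INT 1 arrives: push (MAIN, PC=2), enter IRQ1 at PC=0 (depth now 1)
Event 4 (INT 2): INT 2 arrives: push (IRQ1, PC=0), enter IRQ2 at PC=0 (depth now 2)
Event 5 (EXEC): [IRQ2] PC=0: DEC 4 -> ACC=-10
Event 6 (EXEC): [IRQ2] PC=1: IRET -> resume IRQ1 at PC=0 (depth now 1)
Event 7 (INT 1): INT 1 arrives: push (IRQ1, PC=0), enter IRQ1 at PC=0 (depth now 2)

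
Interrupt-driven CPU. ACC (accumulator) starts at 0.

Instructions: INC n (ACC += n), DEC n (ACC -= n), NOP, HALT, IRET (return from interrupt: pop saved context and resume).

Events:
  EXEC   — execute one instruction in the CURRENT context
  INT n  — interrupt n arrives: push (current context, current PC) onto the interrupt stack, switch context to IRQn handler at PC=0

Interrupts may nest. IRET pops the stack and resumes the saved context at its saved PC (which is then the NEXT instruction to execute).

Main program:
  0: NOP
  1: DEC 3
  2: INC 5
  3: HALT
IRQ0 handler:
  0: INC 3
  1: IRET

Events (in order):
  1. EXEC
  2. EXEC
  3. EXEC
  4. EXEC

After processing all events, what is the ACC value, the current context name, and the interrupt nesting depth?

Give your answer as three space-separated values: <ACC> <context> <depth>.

Event 1 (EXEC): [MAIN] PC=0: NOP
Event 2 (EXEC): [MAIN] PC=1: DEC 3 -> ACC=-3
Event 3 (EXEC): [MAIN] PC=2: INC 5 -> ACC=2
Event 4 (EXEC): [MAIN] PC=3: HALT

Answer: 2 MAIN 0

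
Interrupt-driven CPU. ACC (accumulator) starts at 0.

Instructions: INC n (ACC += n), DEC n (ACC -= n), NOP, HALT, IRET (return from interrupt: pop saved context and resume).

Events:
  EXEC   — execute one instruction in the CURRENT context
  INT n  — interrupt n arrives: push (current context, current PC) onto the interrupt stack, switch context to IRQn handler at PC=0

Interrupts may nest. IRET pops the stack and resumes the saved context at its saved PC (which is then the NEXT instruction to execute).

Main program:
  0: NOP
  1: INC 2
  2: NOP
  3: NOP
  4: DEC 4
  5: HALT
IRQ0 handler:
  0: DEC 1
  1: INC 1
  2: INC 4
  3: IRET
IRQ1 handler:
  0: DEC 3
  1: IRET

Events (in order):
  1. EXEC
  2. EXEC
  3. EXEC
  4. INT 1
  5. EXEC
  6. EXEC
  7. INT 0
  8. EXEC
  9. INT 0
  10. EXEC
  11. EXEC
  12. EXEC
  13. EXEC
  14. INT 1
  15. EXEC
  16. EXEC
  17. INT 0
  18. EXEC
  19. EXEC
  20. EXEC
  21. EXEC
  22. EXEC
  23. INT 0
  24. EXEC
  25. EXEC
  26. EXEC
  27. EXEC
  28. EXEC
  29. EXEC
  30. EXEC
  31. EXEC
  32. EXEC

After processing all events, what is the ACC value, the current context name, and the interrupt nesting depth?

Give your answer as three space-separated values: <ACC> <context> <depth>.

Answer: 8 MAIN 0

Derivation:
Event 1 (EXEC): [MAIN] PC=0: NOP
Event 2 (EXEC): [MAIN] PC=1: INC 2 -> ACC=2
Event 3 (EXEC): [MAIN] PC=2: NOP
Event 4 (INT 1): INT 1 arrives: push (MAIN, PC=3), enter IRQ1 at PC=0 (depth now 1)
Event 5 (EXEC): [IRQ1] PC=0: DEC 3 -> ACC=-1
Event 6 (EXEC): [IRQ1] PC=1: IRET -> resume MAIN at PC=3 (depth now 0)
Event 7 (INT 0): INT 0 arrives: push (MAIN, PC=3), enter IRQ0 at PC=0 (depth now 1)
Event 8 (EXEC): [IRQ0] PC=0: DEC 1 -> ACC=-2
Event 9 (INT 0): INT 0 arrives: push (IRQ0, PC=1), enter IRQ0 at PC=0 (depth now 2)
Event 10 (EXEC): [IRQ0] PC=0: DEC 1 -> ACC=-3
Event 11 (EXEC): [IRQ0] PC=1: INC 1 -> ACC=-2
Event 12 (EXEC): [IRQ0] PC=2: INC 4 -> ACC=2
Event 13 (EXEC): [IRQ0] PC=3: IRET -> resume IRQ0 at PC=1 (depth now 1)
Event 14 (INT 1): INT 1 arrives: push (IRQ0, PC=1), enter IRQ1 at PC=0 (depth now 2)
Event 15 (EXEC): [IRQ1] PC=0: DEC 3 -> ACC=-1
Event 16 (EXEC): [IRQ1] PC=1: IRET -> resume IRQ0 at PC=1 (depth now 1)
Event 17 (INT 0): INT 0 arrives: push (IRQ0, PC=1), enter IRQ0 at PC=0 (depth now 2)
Event 18 (EXEC): [IRQ0] PC=0: DEC 1 -> ACC=-2
Event 19 (EXEC): [IRQ0] PC=1: INC 1 -> ACC=-1
Event 20 (EXEC): [IRQ0] PC=2: INC 4 -> ACC=3
Event 21 (EXEC): [IRQ0] PC=3: IRET -> resume IRQ0 at PC=1 (depth now 1)
Event 22 (EXEC): [IRQ0] PC=1: INC 1 -> ACC=4
Event 23 (INT 0): INT 0 arrives: push (IRQ0, PC=2), enter IRQ0 at PC=0 (depth now 2)
Event 24 (EXEC): [IRQ0] PC=0: DEC 1 -> ACC=3
Event 25 (EXEC): [IRQ0] PC=1: INC 1 -> ACC=4
Event 26 (EXEC): [IRQ0] PC=2: INC 4 -> ACC=8
Event 27 (EXEC): [IRQ0] PC=3: IRET -> resume IRQ0 at PC=2 (depth now 1)
Event 28 (EXEC): [IRQ0] PC=2: INC 4 -> ACC=12
Event 29 (EXEC): [IRQ0] PC=3: IRET -> resume MAIN at PC=3 (depth now 0)
Event 30 (EXEC): [MAIN] PC=3: NOP
Event 31 (EXEC): [MAIN] PC=4: DEC 4 -> ACC=8
Event 32 (EXEC): [MAIN] PC=5: HALT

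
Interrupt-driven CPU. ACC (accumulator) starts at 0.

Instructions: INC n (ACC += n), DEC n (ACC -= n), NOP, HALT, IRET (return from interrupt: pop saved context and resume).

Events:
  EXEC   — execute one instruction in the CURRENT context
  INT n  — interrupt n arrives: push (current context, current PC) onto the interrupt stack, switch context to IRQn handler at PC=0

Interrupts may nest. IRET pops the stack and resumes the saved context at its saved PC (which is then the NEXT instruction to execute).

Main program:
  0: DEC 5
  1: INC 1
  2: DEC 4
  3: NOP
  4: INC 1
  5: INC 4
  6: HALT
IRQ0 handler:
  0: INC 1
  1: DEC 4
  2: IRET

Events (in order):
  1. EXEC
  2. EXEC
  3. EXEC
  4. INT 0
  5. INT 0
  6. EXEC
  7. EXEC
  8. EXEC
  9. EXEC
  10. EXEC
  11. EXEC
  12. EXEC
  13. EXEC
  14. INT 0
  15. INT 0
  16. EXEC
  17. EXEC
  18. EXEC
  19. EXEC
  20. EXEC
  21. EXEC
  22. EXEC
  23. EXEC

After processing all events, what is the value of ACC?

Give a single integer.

Event 1 (EXEC): [MAIN] PC=0: DEC 5 -> ACC=-5
Event 2 (EXEC): [MAIN] PC=1: INC 1 -> ACC=-4
Event 3 (EXEC): [MAIN] PC=2: DEC 4 -> ACC=-8
Event 4 (INT 0): INT 0 arrives: push (MAIN, PC=3), enter IRQ0 at PC=0 (depth now 1)
Event 5 (INT 0): INT 0 arrives: push (IRQ0, PC=0), enter IRQ0 at PC=0 (depth now 2)
Event 6 (EXEC): [IRQ0] PC=0: INC 1 -> ACC=-7
Event 7 (EXEC): [IRQ0] PC=1: DEC 4 -> ACC=-11
Event 8 (EXEC): [IRQ0] PC=2: IRET -> resume IRQ0 at PC=0 (depth now 1)
Event 9 (EXEC): [IRQ0] PC=0: INC 1 -> ACC=-10
Event 10 (EXEC): [IRQ0] PC=1: DEC 4 -> ACC=-14
Event 11 (EXEC): [IRQ0] PC=2: IRET -> resume MAIN at PC=3 (depth now 0)
Event 12 (EXEC): [MAIN] PC=3: NOP
Event 13 (EXEC): [MAIN] PC=4: INC 1 -> ACC=-13
Event 14 (INT 0): INT 0 arrives: push (MAIN, PC=5), enter IRQ0 at PC=0 (depth now 1)
Event 15 (INT 0): INT 0 arrives: push (IRQ0, PC=0), enter IRQ0 at PC=0 (depth now 2)
Event 16 (EXEC): [IRQ0] PC=0: INC 1 -> ACC=-12
Event 17 (EXEC): [IRQ0] PC=1: DEC 4 -> ACC=-16
Event 18 (EXEC): [IRQ0] PC=2: IRET -> resume IRQ0 at PC=0 (depth now 1)
Event 19 (EXEC): [IRQ0] PC=0: INC 1 -> ACC=-15
Event 20 (EXEC): [IRQ0] PC=1: DEC 4 -> ACC=-19
Event 21 (EXEC): [IRQ0] PC=2: IRET -> resume MAIN at PC=5 (depth now 0)
Event 22 (EXEC): [MAIN] PC=5: INC 4 -> ACC=-15
Event 23 (EXEC): [MAIN] PC=6: HALT

Answer: -15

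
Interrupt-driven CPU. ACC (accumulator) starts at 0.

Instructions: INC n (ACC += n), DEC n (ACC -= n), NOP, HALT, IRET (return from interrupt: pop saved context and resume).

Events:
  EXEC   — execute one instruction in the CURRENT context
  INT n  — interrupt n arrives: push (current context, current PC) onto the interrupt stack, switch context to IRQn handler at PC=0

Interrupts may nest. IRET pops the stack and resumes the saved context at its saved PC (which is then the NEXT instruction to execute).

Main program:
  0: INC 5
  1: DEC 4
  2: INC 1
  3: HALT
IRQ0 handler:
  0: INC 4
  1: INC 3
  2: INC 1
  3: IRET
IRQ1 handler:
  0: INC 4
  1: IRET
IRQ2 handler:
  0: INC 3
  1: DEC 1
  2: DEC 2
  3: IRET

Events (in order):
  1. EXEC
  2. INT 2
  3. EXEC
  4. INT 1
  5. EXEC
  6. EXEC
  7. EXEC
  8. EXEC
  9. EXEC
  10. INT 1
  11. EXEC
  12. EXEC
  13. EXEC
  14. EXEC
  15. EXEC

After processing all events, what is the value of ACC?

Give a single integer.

Event 1 (EXEC): [MAIN] PC=0: INC 5 -> ACC=5
Event 2 (INT 2): INT 2 arrives: push (MAIN, PC=1), enter IRQ2 at PC=0 (depth now 1)
Event 3 (EXEC): [IRQ2] PC=0: INC 3 -> ACC=8
Event 4 (INT 1): INT 1 arrives: push (IRQ2, PC=1), enter IRQ1 at PC=0 (depth now 2)
Event 5 (EXEC): [IRQ1] PC=0: INC 4 -> ACC=12
Event 6 (EXEC): [IRQ1] PC=1: IRET -> resume IRQ2 at PC=1 (depth now 1)
Event 7 (EXEC): [IRQ2] PC=1: DEC 1 -> ACC=11
Event 8 (EXEC): [IRQ2] PC=2: DEC 2 -> ACC=9
Event 9 (EXEC): [IRQ2] PC=3: IRET -> resume MAIN at PC=1 (depth now 0)
Event 10 (INT 1): INT 1 arrives: push (MAIN, PC=1), enter IRQ1 at PC=0 (depth now 1)
Event 11 (EXEC): [IRQ1] PC=0: INC 4 -> ACC=13
Event 12 (EXEC): [IRQ1] PC=1: IRET -> resume MAIN at PC=1 (depth now 0)
Event 13 (EXEC): [MAIN] PC=1: DEC 4 -> ACC=9
Event 14 (EXEC): [MAIN] PC=2: INC 1 -> ACC=10
Event 15 (EXEC): [MAIN] PC=3: HALT

Answer: 10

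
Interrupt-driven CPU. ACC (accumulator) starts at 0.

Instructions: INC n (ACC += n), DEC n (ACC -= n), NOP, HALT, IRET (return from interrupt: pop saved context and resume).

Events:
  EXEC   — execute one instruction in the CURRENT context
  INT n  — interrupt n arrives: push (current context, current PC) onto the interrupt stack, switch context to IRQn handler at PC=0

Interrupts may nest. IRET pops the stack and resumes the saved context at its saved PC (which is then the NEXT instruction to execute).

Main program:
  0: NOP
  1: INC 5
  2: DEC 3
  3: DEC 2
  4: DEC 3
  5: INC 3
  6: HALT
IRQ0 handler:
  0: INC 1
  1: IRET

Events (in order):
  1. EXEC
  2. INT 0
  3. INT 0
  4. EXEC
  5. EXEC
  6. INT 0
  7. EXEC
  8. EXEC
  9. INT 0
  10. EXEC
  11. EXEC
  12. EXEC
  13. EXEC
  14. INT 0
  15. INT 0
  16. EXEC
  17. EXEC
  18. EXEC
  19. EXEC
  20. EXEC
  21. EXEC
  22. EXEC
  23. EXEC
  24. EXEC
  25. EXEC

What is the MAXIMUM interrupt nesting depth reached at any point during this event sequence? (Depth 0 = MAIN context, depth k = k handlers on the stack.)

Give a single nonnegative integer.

Event 1 (EXEC): [MAIN] PC=0: NOP [depth=0]
Event 2 (INT 0): INT 0 arrives: push (MAIN, PC=1), enter IRQ0 at PC=0 (depth now 1) [depth=1]
Event 3 (INT 0): INT 0 arrives: push (IRQ0, PC=0), enter IRQ0 at PC=0 (depth now 2) [depth=2]
Event 4 (EXEC): [IRQ0] PC=0: INC 1 -> ACC=1 [depth=2]
Event 5 (EXEC): [IRQ0] PC=1: IRET -> resume IRQ0 at PC=0 (depth now 1) [depth=1]
Event 6 (INT 0): INT 0 arrives: push (IRQ0, PC=0), enter IRQ0 at PC=0 (depth now 2) [depth=2]
Event 7 (EXEC): [IRQ0] PC=0: INC 1 -> ACC=2 [depth=2]
Event 8 (EXEC): [IRQ0] PC=1: IRET -> resume IRQ0 at PC=0 (depth now 1) [depth=1]
Event 9 (INT 0): INT 0 arrives: push (IRQ0, PC=0), enter IRQ0 at PC=0 (depth now 2) [depth=2]
Event 10 (EXEC): [IRQ0] PC=0: INC 1 -> ACC=3 [depth=2]
Event 11 (EXEC): [IRQ0] PC=1: IRET -> resume IRQ0 at PC=0 (depth now 1) [depth=1]
Event 12 (EXEC): [IRQ0] PC=0: INC 1 -> ACC=4 [depth=1]
Event 13 (EXEC): [IRQ0] PC=1: IRET -> resume MAIN at PC=1 (depth now 0) [depth=0]
Event 14 (INT 0): INT 0 arrives: push (MAIN, PC=1), enter IRQ0 at PC=0 (depth now 1) [depth=1]
Event 15 (INT 0): INT 0 arrives: push (IRQ0, PC=0), enter IRQ0 at PC=0 (depth now 2) [depth=2]
Event 16 (EXEC): [IRQ0] PC=0: INC 1 -> ACC=5 [depth=2]
Event 17 (EXEC): [IRQ0] PC=1: IRET -> resume IRQ0 at PC=0 (depth now 1) [depth=1]
Event 18 (EXEC): [IRQ0] PC=0: INC 1 -> ACC=6 [depth=1]
Event 19 (EXEC): [IRQ0] PC=1: IRET -> resume MAIN at PC=1 (depth now 0) [depth=0]
Event 20 (EXEC): [MAIN] PC=1: INC 5 -> ACC=11 [depth=0]
Event 21 (EXEC): [MAIN] PC=2: DEC 3 -> ACC=8 [depth=0]
Event 22 (EXEC): [MAIN] PC=3: DEC 2 -> ACC=6 [depth=0]
Event 23 (EXEC): [MAIN] PC=4: DEC 3 -> ACC=3 [depth=0]
Event 24 (EXEC): [MAIN] PC=5: INC 3 -> ACC=6 [depth=0]
Event 25 (EXEC): [MAIN] PC=6: HALT [depth=0]
Max depth observed: 2

Answer: 2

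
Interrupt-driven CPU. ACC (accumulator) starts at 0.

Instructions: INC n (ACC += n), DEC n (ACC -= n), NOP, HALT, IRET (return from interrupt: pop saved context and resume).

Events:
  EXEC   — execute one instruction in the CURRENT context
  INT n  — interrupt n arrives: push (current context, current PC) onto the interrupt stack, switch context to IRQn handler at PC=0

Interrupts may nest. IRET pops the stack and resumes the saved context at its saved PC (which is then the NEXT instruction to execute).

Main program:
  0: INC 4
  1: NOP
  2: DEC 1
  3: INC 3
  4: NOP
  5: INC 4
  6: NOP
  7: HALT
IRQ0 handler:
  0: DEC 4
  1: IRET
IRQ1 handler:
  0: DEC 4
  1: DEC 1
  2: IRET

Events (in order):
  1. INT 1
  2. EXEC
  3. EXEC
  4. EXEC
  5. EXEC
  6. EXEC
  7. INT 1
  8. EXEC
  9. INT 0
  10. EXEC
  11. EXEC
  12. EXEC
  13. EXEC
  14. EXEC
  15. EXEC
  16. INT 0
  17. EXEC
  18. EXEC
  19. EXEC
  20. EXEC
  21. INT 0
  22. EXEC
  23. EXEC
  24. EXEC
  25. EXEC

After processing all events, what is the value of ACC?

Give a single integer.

Answer: -12

Derivation:
Event 1 (INT 1): INT 1 arrives: push (MAIN, PC=0), enter IRQ1 at PC=0 (depth now 1)
Event 2 (EXEC): [IRQ1] PC=0: DEC 4 -> ACC=-4
Event 3 (EXEC): [IRQ1] PC=1: DEC 1 -> ACC=-5
Event 4 (EXEC): [IRQ1] PC=2: IRET -> resume MAIN at PC=0 (depth now 0)
Event 5 (EXEC): [MAIN] PC=0: INC 4 -> ACC=-1
Event 6 (EXEC): [MAIN] PC=1: NOP
Event 7 (INT 1): INT 1 arrives: push (MAIN, PC=2), enter IRQ1 at PC=0 (depth now 1)
Event 8 (EXEC): [IRQ1] PC=0: DEC 4 -> ACC=-5
Event 9 (INT 0): INT 0 arrives: push (IRQ1, PC=1), enter IRQ0 at PC=0 (depth now 2)
Event 10 (EXEC): [IRQ0] PC=0: DEC 4 -> ACC=-9
Event 11 (EXEC): [IRQ0] PC=1: IRET -> resume IRQ1 at PC=1 (depth now 1)
Event 12 (EXEC): [IRQ1] PC=1: DEC 1 -> ACC=-10
Event 13 (EXEC): [IRQ1] PC=2: IRET -> resume MAIN at PC=2 (depth now 0)
Event 14 (EXEC): [MAIN] PC=2: DEC 1 -> ACC=-11
Event 15 (EXEC): [MAIN] PC=3: INC 3 -> ACC=-8
Event 16 (INT 0): INT 0 arrives: push (MAIN, PC=4), enter IRQ0 at PC=0 (depth now 1)
Event 17 (EXEC): [IRQ0] PC=0: DEC 4 -> ACC=-12
Event 18 (EXEC): [IRQ0] PC=1: IRET -> resume MAIN at PC=4 (depth now 0)
Event 19 (EXEC): [MAIN] PC=4: NOP
Event 20 (EXEC): [MAIN] PC=5: INC 4 -> ACC=-8
Event 21 (INT 0): INT 0 arrives: push (MAIN, PC=6), enter IRQ0 at PC=0 (depth now 1)
Event 22 (EXEC): [IRQ0] PC=0: DEC 4 -> ACC=-12
Event 23 (EXEC): [IRQ0] PC=1: IRET -> resume MAIN at PC=6 (depth now 0)
Event 24 (EXEC): [MAIN] PC=6: NOP
Event 25 (EXEC): [MAIN] PC=7: HALT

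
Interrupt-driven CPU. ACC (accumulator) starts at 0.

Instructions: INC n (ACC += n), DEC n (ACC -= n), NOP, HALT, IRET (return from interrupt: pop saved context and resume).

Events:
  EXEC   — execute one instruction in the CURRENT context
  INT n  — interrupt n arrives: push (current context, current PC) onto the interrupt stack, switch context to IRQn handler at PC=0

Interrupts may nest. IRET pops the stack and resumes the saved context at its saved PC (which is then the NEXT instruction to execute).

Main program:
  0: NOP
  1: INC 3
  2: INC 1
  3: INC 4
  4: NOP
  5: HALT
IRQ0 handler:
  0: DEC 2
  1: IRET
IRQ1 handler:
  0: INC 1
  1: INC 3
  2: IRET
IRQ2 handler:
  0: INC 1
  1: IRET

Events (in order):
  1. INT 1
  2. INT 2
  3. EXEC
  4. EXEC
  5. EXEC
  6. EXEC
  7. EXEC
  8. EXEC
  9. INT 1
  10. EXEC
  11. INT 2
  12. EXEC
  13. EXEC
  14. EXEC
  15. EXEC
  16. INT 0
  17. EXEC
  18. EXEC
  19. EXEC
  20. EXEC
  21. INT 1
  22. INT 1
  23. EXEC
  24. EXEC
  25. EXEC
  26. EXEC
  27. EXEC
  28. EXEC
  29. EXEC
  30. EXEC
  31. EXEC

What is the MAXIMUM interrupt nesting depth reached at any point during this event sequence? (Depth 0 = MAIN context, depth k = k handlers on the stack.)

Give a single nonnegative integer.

Answer: 2

Derivation:
Event 1 (INT 1): INT 1 arrives: push (MAIN, PC=0), enter IRQ1 at PC=0 (depth now 1) [depth=1]
Event 2 (INT 2): INT 2 arrives: push (IRQ1, PC=0), enter IRQ2 at PC=0 (depth now 2) [depth=2]
Event 3 (EXEC): [IRQ2] PC=0: INC 1 -> ACC=1 [depth=2]
Event 4 (EXEC): [IRQ2] PC=1: IRET -> resume IRQ1 at PC=0 (depth now 1) [depth=1]
Event 5 (EXEC): [IRQ1] PC=0: INC 1 -> ACC=2 [depth=1]
Event 6 (EXEC): [IRQ1] PC=1: INC 3 -> ACC=5 [depth=1]
Event 7 (EXEC): [IRQ1] PC=2: IRET -> resume MAIN at PC=0 (depth now 0) [depth=0]
Event 8 (EXEC): [MAIN] PC=0: NOP [depth=0]
Event 9 (INT 1): INT 1 arrives: push (MAIN, PC=1), enter IRQ1 at PC=0 (depth now 1) [depth=1]
Event 10 (EXEC): [IRQ1] PC=0: INC 1 -> ACC=6 [depth=1]
Event 11 (INT 2): INT 2 arrives: push (IRQ1, PC=1), enter IRQ2 at PC=0 (depth now 2) [depth=2]
Event 12 (EXEC): [IRQ2] PC=0: INC 1 -> ACC=7 [depth=2]
Event 13 (EXEC): [IRQ2] PC=1: IRET -> resume IRQ1 at PC=1 (depth now 1) [depth=1]
Event 14 (EXEC): [IRQ1] PC=1: INC 3 -> ACC=10 [depth=1]
Event 15 (EXEC): [IRQ1] PC=2: IRET -> resume MAIN at PC=1 (depth now 0) [depth=0]
Event 16 (INT 0): INT 0 arrives: push (MAIN, PC=1), enter IRQ0 at PC=0 (depth now 1) [depth=1]
Event 17 (EXEC): [IRQ0] PC=0: DEC 2 -> ACC=8 [depth=1]
Event 18 (EXEC): [IRQ0] PC=1: IRET -> resume MAIN at PC=1 (depth now 0) [depth=0]
Event 19 (EXEC): [MAIN] PC=1: INC 3 -> ACC=11 [depth=0]
Event 20 (EXEC): [MAIN] PC=2: INC 1 -> ACC=12 [depth=0]
Event 21 (INT 1): INT 1 arrives: push (MAIN, PC=3), enter IRQ1 at PC=0 (depth now 1) [depth=1]
Event 22 (INT 1): INT 1 arrives: push (IRQ1, PC=0), enter IRQ1 at PC=0 (depth now 2) [depth=2]
Event 23 (EXEC): [IRQ1] PC=0: INC 1 -> ACC=13 [depth=2]
Event 24 (EXEC): [IRQ1] PC=1: INC 3 -> ACC=16 [depth=2]
Event 25 (EXEC): [IRQ1] PC=2: IRET -> resume IRQ1 at PC=0 (depth now 1) [depth=1]
Event 26 (EXEC): [IRQ1] PC=0: INC 1 -> ACC=17 [depth=1]
Event 27 (EXEC): [IRQ1] PC=1: INC 3 -> ACC=20 [depth=1]
Event 28 (EXEC): [IRQ1] PC=2: IRET -> resume MAIN at PC=3 (depth now 0) [depth=0]
Event 29 (EXEC): [MAIN] PC=3: INC 4 -> ACC=24 [depth=0]
Event 30 (EXEC): [MAIN] PC=4: NOP [depth=0]
Event 31 (EXEC): [MAIN] PC=5: HALT [depth=0]
Max depth observed: 2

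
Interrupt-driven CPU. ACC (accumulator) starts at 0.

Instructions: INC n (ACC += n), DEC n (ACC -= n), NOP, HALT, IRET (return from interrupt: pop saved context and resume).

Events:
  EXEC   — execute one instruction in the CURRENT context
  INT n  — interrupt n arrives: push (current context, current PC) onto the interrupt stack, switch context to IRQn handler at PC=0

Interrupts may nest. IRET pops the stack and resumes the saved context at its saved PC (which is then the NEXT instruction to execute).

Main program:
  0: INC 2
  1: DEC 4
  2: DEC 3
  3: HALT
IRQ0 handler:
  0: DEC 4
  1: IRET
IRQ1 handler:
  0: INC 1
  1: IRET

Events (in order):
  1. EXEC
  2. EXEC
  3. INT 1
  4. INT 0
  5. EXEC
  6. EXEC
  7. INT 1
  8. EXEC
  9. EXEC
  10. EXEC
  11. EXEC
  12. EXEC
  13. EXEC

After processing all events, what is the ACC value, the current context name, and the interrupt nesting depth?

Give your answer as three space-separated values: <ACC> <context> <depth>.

Answer: -7 MAIN 0

Derivation:
Event 1 (EXEC): [MAIN] PC=0: INC 2 -> ACC=2
Event 2 (EXEC): [MAIN] PC=1: DEC 4 -> ACC=-2
Event 3 (INT 1): INT 1 arrives: push (MAIN, PC=2), enter IRQ1 at PC=0 (depth now 1)
Event 4 (INT 0): INT 0 arrives: push (IRQ1, PC=0), enter IRQ0 at PC=0 (depth now 2)
Event 5 (EXEC): [IRQ0] PC=0: DEC 4 -> ACC=-6
Event 6 (EXEC): [IRQ0] PC=1: IRET -> resume IRQ1 at PC=0 (depth now 1)
Event 7 (INT 1): INT 1 arrives: push (IRQ1, PC=0), enter IRQ1 at PC=0 (depth now 2)
Event 8 (EXEC): [IRQ1] PC=0: INC 1 -> ACC=-5
Event 9 (EXEC): [IRQ1] PC=1: IRET -> resume IRQ1 at PC=0 (depth now 1)
Event 10 (EXEC): [IRQ1] PC=0: INC 1 -> ACC=-4
Event 11 (EXEC): [IRQ1] PC=1: IRET -> resume MAIN at PC=2 (depth now 0)
Event 12 (EXEC): [MAIN] PC=2: DEC 3 -> ACC=-7
Event 13 (EXEC): [MAIN] PC=3: HALT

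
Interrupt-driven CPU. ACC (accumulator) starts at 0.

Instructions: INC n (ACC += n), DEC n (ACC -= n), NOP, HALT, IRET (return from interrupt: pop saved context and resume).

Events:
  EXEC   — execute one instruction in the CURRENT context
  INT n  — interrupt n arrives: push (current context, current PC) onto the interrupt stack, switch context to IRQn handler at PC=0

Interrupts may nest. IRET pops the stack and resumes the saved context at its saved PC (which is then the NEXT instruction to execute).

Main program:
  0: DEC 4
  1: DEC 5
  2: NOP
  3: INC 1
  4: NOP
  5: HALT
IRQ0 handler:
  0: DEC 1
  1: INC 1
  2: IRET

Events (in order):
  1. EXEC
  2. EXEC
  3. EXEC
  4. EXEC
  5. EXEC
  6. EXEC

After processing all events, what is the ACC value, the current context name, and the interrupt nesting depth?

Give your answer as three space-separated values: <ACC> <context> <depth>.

Event 1 (EXEC): [MAIN] PC=0: DEC 4 -> ACC=-4
Event 2 (EXEC): [MAIN] PC=1: DEC 5 -> ACC=-9
Event 3 (EXEC): [MAIN] PC=2: NOP
Event 4 (EXEC): [MAIN] PC=3: INC 1 -> ACC=-8
Event 5 (EXEC): [MAIN] PC=4: NOP
Event 6 (EXEC): [MAIN] PC=5: HALT

Answer: -8 MAIN 0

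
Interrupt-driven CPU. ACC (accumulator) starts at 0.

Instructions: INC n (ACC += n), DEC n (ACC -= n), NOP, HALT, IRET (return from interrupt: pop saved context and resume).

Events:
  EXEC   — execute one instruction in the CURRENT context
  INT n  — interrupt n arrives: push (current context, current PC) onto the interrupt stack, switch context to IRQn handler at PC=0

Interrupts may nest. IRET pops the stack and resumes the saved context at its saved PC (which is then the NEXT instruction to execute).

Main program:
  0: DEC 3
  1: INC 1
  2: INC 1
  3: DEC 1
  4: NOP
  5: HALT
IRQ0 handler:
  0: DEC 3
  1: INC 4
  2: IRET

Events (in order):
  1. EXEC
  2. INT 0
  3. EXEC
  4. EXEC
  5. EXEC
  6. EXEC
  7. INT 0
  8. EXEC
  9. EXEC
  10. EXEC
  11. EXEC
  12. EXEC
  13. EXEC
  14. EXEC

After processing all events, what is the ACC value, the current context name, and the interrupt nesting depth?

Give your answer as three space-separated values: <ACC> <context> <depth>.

Event 1 (EXEC): [MAIN] PC=0: DEC 3 -> ACC=-3
Event 2 (INT 0): INT 0 arrives: push (MAIN, PC=1), enter IRQ0 at PC=0 (depth now 1)
Event 3 (EXEC): [IRQ0] PC=0: DEC 3 -> ACC=-6
Event 4 (EXEC): [IRQ0] PC=1: INC 4 -> ACC=-2
Event 5 (EXEC): [IRQ0] PC=2: IRET -> resume MAIN at PC=1 (depth now 0)
Event 6 (EXEC): [MAIN] PC=1: INC 1 -> ACC=-1
Event 7 (INT 0): INT 0 arrives: push (MAIN, PC=2), enter IRQ0 at PC=0 (depth now 1)
Event 8 (EXEC): [IRQ0] PC=0: DEC 3 -> ACC=-4
Event 9 (EXEC): [IRQ0] PC=1: INC 4 -> ACC=0
Event 10 (EXEC): [IRQ0] PC=2: IRET -> resume MAIN at PC=2 (depth now 0)
Event 11 (EXEC): [MAIN] PC=2: INC 1 -> ACC=1
Event 12 (EXEC): [MAIN] PC=3: DEC 1 -> ACC=0
Event 13 (EXEC): [MAIN] PC=4: NOP
Event 14 (EXEC): [MAIN] PC=5: HALT

Answer: 0 MAIN 0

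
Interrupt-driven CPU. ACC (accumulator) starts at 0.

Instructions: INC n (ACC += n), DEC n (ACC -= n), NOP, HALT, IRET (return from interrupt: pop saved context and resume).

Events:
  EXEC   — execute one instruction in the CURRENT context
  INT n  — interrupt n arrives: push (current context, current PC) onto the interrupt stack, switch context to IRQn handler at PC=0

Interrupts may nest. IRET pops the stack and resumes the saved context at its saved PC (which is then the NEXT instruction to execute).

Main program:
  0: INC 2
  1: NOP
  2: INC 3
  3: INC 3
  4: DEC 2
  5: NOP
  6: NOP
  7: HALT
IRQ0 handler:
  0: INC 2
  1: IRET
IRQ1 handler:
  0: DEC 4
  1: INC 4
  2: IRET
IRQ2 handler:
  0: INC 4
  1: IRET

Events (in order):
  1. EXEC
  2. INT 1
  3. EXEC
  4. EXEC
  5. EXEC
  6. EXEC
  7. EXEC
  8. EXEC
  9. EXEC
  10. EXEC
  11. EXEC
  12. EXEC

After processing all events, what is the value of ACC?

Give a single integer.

Answer: 6

Derivation:
Event 1 (EXEC): [MAIN] PC=0: INC 2 -> ACC=2
Event 2 (INT 1): INT 1 arrives: push (MAIN, PC=1), enter IRQ1 at PC=0 (depth now 1)
Event 3 (EXEC): [IRQ1] PC=0: DEC 4 -> ACC=-2
Event 4 (EXEC): [IRQ1] PC=1: INC 4 -> ACC=2
Event 5 (EXEC): [IRQ1] PC=2: IRET -> resume MAIN at PC=1 (depth now 0)
Event 6 (EXEC): [MAIN] PC=1: NOP
Event 7 (EXEC): [MAIN] PC=2: INC 3 -> ACC=5
Event 8 (EXEC): [MAIN] PC=3: INC 3 -> ACC=8
Event 9 (EXEC): [MAIN] PC=4: DEC 2 -> ACC=6
Event 10 (EXEC): [MAIN] PC=5: NOP
Event 11 (EXEC): [MAIN] PC=6: NOP
Event 12 (EXEC): [MAIN] PC=7: HALT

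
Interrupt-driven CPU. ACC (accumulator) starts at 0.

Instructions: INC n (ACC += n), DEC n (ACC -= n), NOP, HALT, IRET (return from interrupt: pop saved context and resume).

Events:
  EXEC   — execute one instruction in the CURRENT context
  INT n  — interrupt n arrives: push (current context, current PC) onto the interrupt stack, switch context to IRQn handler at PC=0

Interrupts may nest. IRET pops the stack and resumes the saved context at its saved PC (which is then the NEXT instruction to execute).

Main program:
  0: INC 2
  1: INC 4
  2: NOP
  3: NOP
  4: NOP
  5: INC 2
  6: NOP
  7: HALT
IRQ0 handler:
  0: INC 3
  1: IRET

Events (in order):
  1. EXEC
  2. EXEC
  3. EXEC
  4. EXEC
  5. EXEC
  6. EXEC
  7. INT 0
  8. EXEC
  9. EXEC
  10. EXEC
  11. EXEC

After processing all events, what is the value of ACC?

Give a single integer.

Event 1 (EXEC): [MAIN] PC=0: INC 2 -> ACC=2
Event 2 (EXEC): [MAIN] PC=1: INC 4 -> ACC=6
Event 3 (EXEC): [MAIN] PC=2: NOP
Event 4 (EXEC): [MAIN] PC=3: NOP
Event 5 (EXEC): [MAIN] PC=4: NOP
Event 6 (EXEC): [MAIN] PC=5: INC 2 -> ACC=8
Event 7 (INT 0): INT 0 arrives: push (MAIN, PC=6), enter IRQ0 at PC=0 (depth now 1)
Event 8 (EXEC): [IRQ0] PC=0: INC 3 -> ACC=11
Event 9 (EXEC): [IRQ0] PC=1: IRET -> resume MAIN at PC=6 (depth now 0)
Event 10 (EXEC): [MAIN] PC=6: NOP
Event 11 (EXEC): [MAIN] PC=7: HALT

Answer: 11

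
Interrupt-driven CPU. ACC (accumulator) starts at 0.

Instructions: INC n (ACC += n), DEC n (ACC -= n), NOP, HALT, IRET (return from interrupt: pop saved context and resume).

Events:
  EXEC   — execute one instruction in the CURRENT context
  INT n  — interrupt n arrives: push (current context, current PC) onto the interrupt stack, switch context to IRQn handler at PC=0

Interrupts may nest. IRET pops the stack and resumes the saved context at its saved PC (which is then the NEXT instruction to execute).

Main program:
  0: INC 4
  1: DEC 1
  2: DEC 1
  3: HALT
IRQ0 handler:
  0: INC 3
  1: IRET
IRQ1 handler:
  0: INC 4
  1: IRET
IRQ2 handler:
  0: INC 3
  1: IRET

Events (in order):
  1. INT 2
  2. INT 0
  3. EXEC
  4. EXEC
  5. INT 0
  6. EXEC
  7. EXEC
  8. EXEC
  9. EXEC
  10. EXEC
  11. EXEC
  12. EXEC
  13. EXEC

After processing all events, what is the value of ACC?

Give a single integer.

Answer: 11

Derivation:
Event 1 (INT 2): INT 2 arrives: push (MAIN, PC=0), enter IRQ2 at PC=0 (depth now 1)
Event 2 (INT 0): INT 0 arrives: push (IRQ2, PC=0), enter IRQ0 at PC=0 (depth now 2)
Event 3 (EXEC): [IRQ0] PC=0: INC 3 -> ACC=3
Event 4 (EXEC): [IRQ0] PC=1: IRET -> resume IRQ2 at PC=0 (depth now 1)
Event 5 (INT 0): INT 0 arrives: push (IRQ2, PC=0), enter IRQ0 at PC=0 (depth now 2)
Event 6 (EXEC): [IRQ0] PC=0: INC 3 -> ACC=6
Event 7 (EXEC): [IRQ0] PC=1: IRET -> resume IRQ2 at PC=0 (depth now 1)
Event 8 (EXEC): [IRQ2] PC=0: INC 3 -> ACC=9
Event 9 (EXEC): [IRQ2] PC=1: IRET -> resume MAIN at PC=0 (depth now 0)
Event 10 (EXEC): [MAIN] PC=0: INC 4 -> ACC=13
Event 11 (EXEC): [MAIN] PC=1: DEC 1 -> ACC=12
Event 12 (EXEC): [MAIN] PC=2: DEC 1 -> ACC=11
Event 13 (EXEC): [MAIN] PC=3: HALT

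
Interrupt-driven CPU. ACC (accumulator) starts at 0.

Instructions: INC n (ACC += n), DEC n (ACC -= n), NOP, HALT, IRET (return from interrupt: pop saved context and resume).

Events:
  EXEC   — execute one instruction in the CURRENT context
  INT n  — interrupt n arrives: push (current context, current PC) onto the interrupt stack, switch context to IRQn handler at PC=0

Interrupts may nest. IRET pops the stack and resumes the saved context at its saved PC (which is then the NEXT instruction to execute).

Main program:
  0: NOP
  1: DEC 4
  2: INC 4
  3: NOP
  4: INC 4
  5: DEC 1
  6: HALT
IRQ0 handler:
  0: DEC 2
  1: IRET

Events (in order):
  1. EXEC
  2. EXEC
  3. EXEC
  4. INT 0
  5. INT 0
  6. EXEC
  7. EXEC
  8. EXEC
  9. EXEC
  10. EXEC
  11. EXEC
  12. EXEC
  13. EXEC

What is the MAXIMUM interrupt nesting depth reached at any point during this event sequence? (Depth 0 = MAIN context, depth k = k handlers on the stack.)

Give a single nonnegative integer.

Event 1 (EXEC): [MAIN] PC=0: NOP [depth=0]
Event 2 (EXEC): [MAIN] PC=1: DEC 4 -> ACC=-4 [depth=0]
Event 3 (EXEC): [MAIN] PC=2: INC 4 -> ACC=0 [depth=0]
Event 4 (INT 0): INT 0 arrives: push (MAIN, PC=3), enter IRQ0 at PC=0 (depth now 1) [depth=1]
Event 5 (INT 0): INT 0 arrives: push (IRQ0, PC=0), enter IRQ0 at PC=0 (depth now 2) [depth=2]
Event 6 (EXEC): [IRQ0] PC=0: DEC 2 -> ACC=-2 [depth=2]
Event 7 (EXEC): [IRQ0] PC=1: IRET -> resume IRQ0 at PC=0 (depth now 1) [depth=1]
Event 8 (EXEC): [IRQ0] PC=0: DEC 2 -> ACC=-4 [depth=1]
Event 9 (EXEC): [IRQ0] PC=1: IRET -> resume MAIN at PC=3 (depth now 0) [depth=0]
Event 10 (EXEC): [MAIN] PC=3: NOP [depth=0]
Event 11 (EXEC): [MAIN] PC=4: INC 4 -> ACC=0 [depth=0]
Event 12 (EXEC): [MAIN] PC=5: DEC 1 -> ACC=-1 [depth=0]
Event 13 (EXEC): [MAIN] PC=6: HALT [depth=0]
Max depth observed: 2

Answer: 2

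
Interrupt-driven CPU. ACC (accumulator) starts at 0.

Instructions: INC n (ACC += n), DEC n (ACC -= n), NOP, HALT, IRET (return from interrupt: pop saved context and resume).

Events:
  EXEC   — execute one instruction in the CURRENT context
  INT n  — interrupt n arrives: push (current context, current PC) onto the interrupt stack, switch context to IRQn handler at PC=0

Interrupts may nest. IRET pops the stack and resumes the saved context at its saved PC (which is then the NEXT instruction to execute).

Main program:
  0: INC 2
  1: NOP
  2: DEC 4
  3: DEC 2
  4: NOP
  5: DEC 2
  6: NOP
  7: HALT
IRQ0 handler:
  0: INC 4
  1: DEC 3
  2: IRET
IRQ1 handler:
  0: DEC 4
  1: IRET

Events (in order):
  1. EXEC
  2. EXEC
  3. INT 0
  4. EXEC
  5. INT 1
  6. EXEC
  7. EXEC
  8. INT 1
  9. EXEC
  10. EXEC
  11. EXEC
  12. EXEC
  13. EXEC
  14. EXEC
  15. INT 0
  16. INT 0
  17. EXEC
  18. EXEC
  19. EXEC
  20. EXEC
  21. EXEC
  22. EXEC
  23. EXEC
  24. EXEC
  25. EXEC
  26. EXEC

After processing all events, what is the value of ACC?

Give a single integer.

Answer: -11

Derivation:
Event 1 (EXEC): [MAIN] PC=0: INC 2 -> ACC=2
Event 2 (EXEC): [MAIN] PC=1: NOP
Event 3 (INT 0): INT 0 arrives: push (MAIN, PC=2), enter IRQ0 at PC=0 (depth now 1)
Event 4 (EXEC): [IRQ0] PC=0: INC 4 -> ACC=6
Event 5 (INT 1): INT 1 arrives: push (IRQ0, PC=1), enter IRQ1 at PC=0 (depth now 2)
Event 6 (EXEC): [IRQ1] PC=0: DEC 4 -> ACC=2
Event 7 (EXEC): [IRQ1] PC=1: IRET -> resume IRQ0 at PC=1 (depth now 1)
Event 8 (INT 1): INT 1 arrives: push (IRQ0, PC=1), enter IRQ1 at PC=0 (depth now 2)
Event 9 (EXEC): [IRQ1] PC=0: DEC 4 -> ACC=-2
Event 10 (EXEC): [IRQ1] PC=1: IRET -> resume IRQ0 at PC=1 (depth now 1)
Event 11 (EXEC): [IRQ0] PC=1: DEC 3 -> ACC=-5
Event 12 (EXEC): [IRQ0] PC=2: IRET -> resume MAIN at PC=2 (depth now 0)
Event 13 (EXEC): [MAIN] PC=2: DEC 4 -> ACC=-9
Event 14 (EXEC): [MAIN] PC=3: DEC 2 -> ACC=-11
Event 15 (INT 0): INT 0 arrives: push (MAIN, PC=4), enter IRQ0 at PC=0 (depth now 1)
Event 16 (INT 0): INT 0 arrives: push (IRQ0, PC=0), enter IRQ0 at PC=0 (depth now 2)
Event 17 (EXEC): [IRQ0] PC=0: INC 4 -> ACC=-7
Event 18 (EXEC): [IRQ0] PC=1: DEC 3 -> ACC=-10
Event 19 (EXEC): [IRQ0] PC=2: IRET -> resume IRQ0 at PC=0 (depth now 1)
Event 20 (EXEC): [IRQ0] PC=0: INC 4 -> ACC=-6
Event 21 (EXEC): [IRQ0] PC=1: DEC 3 -> ACC=-9
Event 22 (EXEC): [IRQ0] PC=2: IRET -> resume MAIN at PC=4 (depth now 0)
Event 23 (EXEC): [MAIN] PC=4: NOP
Event 24 (EXEC): [MAIN] PC=5: DEC 2 -> ACC=-11
Event 25 (EXEC): [MAIN] PC=6: NOP
Event 26 (EXEC): [MAIN] PC=7: HALT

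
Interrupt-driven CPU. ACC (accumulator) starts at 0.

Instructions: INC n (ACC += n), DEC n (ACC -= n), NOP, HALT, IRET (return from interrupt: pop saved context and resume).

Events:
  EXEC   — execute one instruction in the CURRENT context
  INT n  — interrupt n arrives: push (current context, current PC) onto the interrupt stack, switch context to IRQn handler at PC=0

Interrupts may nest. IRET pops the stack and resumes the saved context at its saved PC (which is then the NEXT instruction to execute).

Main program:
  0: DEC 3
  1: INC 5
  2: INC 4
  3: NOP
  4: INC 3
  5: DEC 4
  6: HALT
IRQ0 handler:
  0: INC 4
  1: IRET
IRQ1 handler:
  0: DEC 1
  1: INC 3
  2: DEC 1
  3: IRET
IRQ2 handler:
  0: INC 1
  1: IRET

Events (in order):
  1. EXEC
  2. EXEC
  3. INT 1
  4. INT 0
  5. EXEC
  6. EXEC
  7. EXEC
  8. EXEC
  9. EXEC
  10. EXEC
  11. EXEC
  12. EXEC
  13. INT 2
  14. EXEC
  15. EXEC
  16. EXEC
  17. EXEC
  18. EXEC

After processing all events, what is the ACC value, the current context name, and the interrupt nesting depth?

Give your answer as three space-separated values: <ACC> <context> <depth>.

Event 1 (EXEC): [MAIN] PC=0: DEC 3 -> ACC=-3
Event 2 (EXEC): [MAIN] PC=1: INC 5 -> ACC=2
Event 3 (INT 1): INT 1 arrives: push (MAIN, PC=2), enter IRQ1 at PC=0 (depth now 1)
Event 4 (INT 0): INT 0 arrives: push (IRQ1, PC=0), enter IRQ0 at PC=0 (depth now 2)
Event 5 (EXEC): [IRQ0] PC=0: INC 4 -> ACC=6
Event 6 (EXEC): [IRQ0] PC=1: IRET -> resume IRQ1 at PC=0 (depth now 1)
Event 7 (EXEC): [IRQ1] PC=0: DEC 1 -> ACC=5
Event 8 (EXEC): [IRQ1] PC=1: INC 3 -> ACC=8
Event 9 (EXEC): [IRQ1] PC=2: DEC 1 -> ACC=7
Event 10 (EXEC): [IRQ1] PC=3: IRET -> resume MAIN at PC=2 (depth now 0)
Event 11 (EXEC): [MAIN] PC=2: INC 4 -> ACC=11
Event 12 (EXEC): [MAIN] PC=3: NOP
Event 13 (INT 2): INT 2 arrives: push (MAIN, PC=4), enter IRQ2 at PC=0 (depth now 1)
Event 14 (EXEC): [IRQ2] PC=0: INC 1 -> ACC=12
Event 15 (EXEC): [IRQ2] PC=1: IRET -> resume MAIN at PC=4 (depth now 0)
Event 16 (EXEC): [MAIN] PC=4: INC 3 -> ACC=15
Event 17 (EXEC): [MAIN] PC=5: DEC 4 -> ACC=11
Event 18 (EXEC): [MAIN] PC=6: HALT

Answer: 11 MAIN 0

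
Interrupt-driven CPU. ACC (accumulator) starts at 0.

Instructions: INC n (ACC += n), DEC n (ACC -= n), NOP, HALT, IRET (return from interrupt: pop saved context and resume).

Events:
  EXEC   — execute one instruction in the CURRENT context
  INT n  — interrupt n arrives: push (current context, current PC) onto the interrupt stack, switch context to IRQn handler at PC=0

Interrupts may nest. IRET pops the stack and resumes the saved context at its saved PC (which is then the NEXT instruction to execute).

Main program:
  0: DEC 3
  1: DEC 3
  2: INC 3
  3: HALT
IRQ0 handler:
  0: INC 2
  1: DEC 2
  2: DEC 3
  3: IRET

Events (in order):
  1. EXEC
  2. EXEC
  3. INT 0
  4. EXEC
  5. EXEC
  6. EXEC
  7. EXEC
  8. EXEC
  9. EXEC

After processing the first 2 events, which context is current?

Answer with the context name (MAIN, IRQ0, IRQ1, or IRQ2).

Answer: MAIN

Derivation:
Event 1 (EXEC): [MAIN] PC=0: DEC 3 -> ACC=-3
Event 2 (EXEC): [MAIN] PC=1: DEC 3 -> ACC=-6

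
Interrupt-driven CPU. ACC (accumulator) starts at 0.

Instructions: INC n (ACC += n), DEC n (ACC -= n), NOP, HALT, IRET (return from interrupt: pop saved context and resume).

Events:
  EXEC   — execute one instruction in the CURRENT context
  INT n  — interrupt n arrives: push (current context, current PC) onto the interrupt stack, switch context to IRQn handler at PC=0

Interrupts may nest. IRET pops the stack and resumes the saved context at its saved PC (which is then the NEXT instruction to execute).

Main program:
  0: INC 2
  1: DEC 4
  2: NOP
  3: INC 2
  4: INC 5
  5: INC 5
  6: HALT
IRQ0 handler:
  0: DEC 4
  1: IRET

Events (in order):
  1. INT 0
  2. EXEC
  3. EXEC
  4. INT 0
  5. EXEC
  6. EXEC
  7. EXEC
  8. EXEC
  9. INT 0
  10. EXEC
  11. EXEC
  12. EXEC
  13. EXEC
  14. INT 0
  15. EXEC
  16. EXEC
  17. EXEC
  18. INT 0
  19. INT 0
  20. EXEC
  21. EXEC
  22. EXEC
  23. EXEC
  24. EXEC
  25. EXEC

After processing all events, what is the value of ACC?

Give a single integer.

Event 1 (INT 0): INT 0 arrives: push (MAIN, PC=0), enter IRQ0 at PC=0 (depth now 1)
Event 2 (EXEC): [IRQ0] PC=0: DEC 4 -> ACC=-4
Event 3 (EXEC): [IRQ0] PC=1: IRET -> resume MAIN at PC=0 (depth now 0)
Event 4 (INT 0): INT 0 arrives: push (MAIN, PC=0), enter IRQ0 at PC=0 (depth now 1)
Event 5 (EXEC): [IRQ0] PC=0: DEC 4 -> ACC=-8
Event 6 (EXEC): [IRQ0] PC=1: IRET -> resume MAIN at PC=0 (depth now 0)
Event 7 (EXEC): [MAIN] PC=0: INC 2 -> ACC=-6
Event 8 (EXEC): [MAIN] PC=1: DEC 4 -> ACC=-10
Event 9 (INT 0): INT 0 arrives: push (MAIN, PC=2), enter IRQ0 at PC=0 (depth now 1)
Event 10 (EXEC): [IRQ0] PC=0: DEC 4 -> ACC=-14
Event 11 (EXEC): [IRQ0] PC=1: IRET -> resume MAIN at PC=2 (depth now 0)
Event 12 (EXEC): [MAIN] PC=2: NOP
Event 13 (EXEC): [MAIN] PC=3: INC 2 -> ACC=-12
Event 14 (INT 0): INT 0 arrives: push (MAIN, PC=4), enter IRQ0 at PC=0 (depth now 1)
Event 15 (EXEC): [IRQ0] PC=0: DEC 4 -> ACC=-16
Event 16 (EXEC): [IRQ0] PC=1: IRET -> resume MAIN at PC=4 (depth now 0)
Event 17 (EXEC): [MAIN] PC=4: INC 5 -> ACC=-11
Event 18 (INT 0): INT 0 arrives: push (MAIN, PC=5), enter IRQ0 at PC=0 (depth now 1)
Event 19 (INT 0): INT 0 arrives: push (IRQ0, PC=0), enter IRQ0 at PC=0 (depth now 2)
Event 20 (EXEC): [IRQ0] PC=0: DEC 4 -> ACC=-15
Event 21 (EXEC): [IRQ0] PC=1: IRET -> resume IRQ0 at PC=0 (depth now 1)
Event 22 (EXEC): [IRQ0] PC=0: DEC 4 -> ACC=-19
Event 23 (EXEC): [IRQ0] PC=1: IRET -> resume MAIN at PC=5 (depth now 0)
Event 24 (EXEC): [MAIN] PC=5: INC 5 -> ACC=-14
Event 25 (EXEC): [MAIN] PC=6: HALT

Answer: -14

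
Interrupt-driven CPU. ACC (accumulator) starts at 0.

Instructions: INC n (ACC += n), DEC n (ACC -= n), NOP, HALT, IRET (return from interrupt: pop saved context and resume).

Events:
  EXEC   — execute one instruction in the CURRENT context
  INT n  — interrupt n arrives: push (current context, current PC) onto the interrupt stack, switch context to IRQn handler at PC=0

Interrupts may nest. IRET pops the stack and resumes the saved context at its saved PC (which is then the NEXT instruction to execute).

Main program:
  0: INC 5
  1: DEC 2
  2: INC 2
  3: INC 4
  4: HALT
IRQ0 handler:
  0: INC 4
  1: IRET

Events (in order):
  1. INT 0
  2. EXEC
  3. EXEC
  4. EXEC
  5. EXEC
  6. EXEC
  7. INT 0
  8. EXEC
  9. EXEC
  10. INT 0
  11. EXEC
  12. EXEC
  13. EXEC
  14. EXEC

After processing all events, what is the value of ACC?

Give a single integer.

Event 1 (INT 0): INT 0 arrives: push (MAIN, PC=0), enter IRQ0 at PC=0 (depth now 1)
Event 2 (EXEC): [IRQ0] PC=0: INC 4 -> ACC=4
Event 3 (EXEC): [IRQ0] PC=1: IRET -> resume MAIN at PC=0 (depth now 0)
Event 4 (EXEC): [MAIN] PC=0: INC 5 -> ACC=9
Event 5 (EXEC): [MAIN] PC=1: DEC 2 -> ACC=7
Event 6 (EXEC): [MAIN] PC=2: INC 2 -> ACC=9
Event 7 (INT 0): INT 0 arrives: push (MAIN, PC=3), enter IRQ0 at PC=0 (depth now 1)
Event 8 (EXEC): [IRQ0] PC=0: INC 4 -> ACC=13
Event 9 (EXEC): [IRQ0] PC=1: IRET -> resume MAIN at PC=3 (depth now 0)
Event 10 (INT 0): INT 0 arrives: push (MAIN, PC=3), enter IRQ0 at PC=0 (depth now 1)
Event 11 (EXEC): [IRQ0] PC=0: INC 4 -> ACC=17
Event 12 (EXEC): [IRQ0] PC=1: IRET -> resume MAIN at PC=3 (depth now 0)
Event 13 (EXEC): [MAIN] PC=3: INC 4 -> ACC=21
Event 14 (EXEC): [MAIN] PC=4: HALT

Answer: 21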